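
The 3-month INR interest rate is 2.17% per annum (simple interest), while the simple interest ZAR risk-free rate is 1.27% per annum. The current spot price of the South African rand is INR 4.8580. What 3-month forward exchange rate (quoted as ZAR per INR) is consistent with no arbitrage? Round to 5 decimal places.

T = 3/12 years.
Growth of 1 INR over T: 1 + 0.0217×3/12 = 1.005425.
ZAR growth factor: 1 + 0.0127×3/12 = 1.003175.
Forward (INR per ZAR) = 4.858 × 1.005425 / 1.003175 = 4.868896.
Invert for ZAR per INR: 1 / 4.868896 = 0.20539.

0.20539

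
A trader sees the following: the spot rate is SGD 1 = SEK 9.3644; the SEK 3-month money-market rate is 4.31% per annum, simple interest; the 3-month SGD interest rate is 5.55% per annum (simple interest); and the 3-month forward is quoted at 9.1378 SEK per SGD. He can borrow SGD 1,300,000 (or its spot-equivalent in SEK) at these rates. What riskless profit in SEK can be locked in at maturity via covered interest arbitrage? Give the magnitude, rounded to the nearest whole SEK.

T = 3/12 years.
Invest the SGD and cover forward: 1,300,000 × 1.013875 × 9.1378 = SEK 12,043,963.07.
Convert at spot and invest in SEK: 1,300,000 × 9.3644 × 1.010775 = SEK 12,304,891.83.
The quoted forward undervalues SGD, so borrow SGD, convert to SEK at spot, deposit the SEK at 4.31%, and buy SGD forward at 9.1378 to cover the loan.
The gap between the two covered legs is SEK 260,929.

SEK 260,929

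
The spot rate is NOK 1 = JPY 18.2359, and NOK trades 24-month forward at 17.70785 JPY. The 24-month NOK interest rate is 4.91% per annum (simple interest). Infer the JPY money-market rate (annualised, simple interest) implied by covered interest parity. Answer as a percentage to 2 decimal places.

T = 2 years.
F/S = 17.70785/18.2359 = 0.9710434 = (growth of JPY) / (growth of NOK).
The NOK side grows by 1 + 0.0491×2 = 1.098200.
That pins the JPY growth at 1.0663999.
r = (1.0663999 − 1)/2 = 0.033200 → 3.32%.

3.32%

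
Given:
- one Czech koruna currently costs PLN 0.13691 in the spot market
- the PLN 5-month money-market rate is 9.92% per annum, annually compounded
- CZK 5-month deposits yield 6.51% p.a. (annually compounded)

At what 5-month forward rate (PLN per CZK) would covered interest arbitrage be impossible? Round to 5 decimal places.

0.13872

T = 5/12 years.
PLN growth factor: (1 + 0.0992)^(5/12) = 1.0401963.
CZK growth factor: (1 + 0.0651)^(5/12) = 1.0266269.
CIP: F = S · (grow PLN)/(grow CZK) = 0.13691 × 1.0401963/1.0266269 = 0.1387196 PLN per CZK.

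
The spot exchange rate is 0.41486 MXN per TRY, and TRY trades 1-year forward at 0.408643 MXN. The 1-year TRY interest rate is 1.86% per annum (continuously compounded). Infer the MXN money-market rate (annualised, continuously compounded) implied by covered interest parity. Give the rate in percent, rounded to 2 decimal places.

T = 1 year.
CIP gives F = S · g_MXN/g_TRY, so g_MXN/g_TRY = 0.408643/0.41486 = 0.9850142.
TRY growth factor: e^(0.0186×1) = 1.0187741.
Hence g_MXN = 1.003507.
Take logs: ln 1.003507 / 1 = 0.003501, so 0.35%.

0.35%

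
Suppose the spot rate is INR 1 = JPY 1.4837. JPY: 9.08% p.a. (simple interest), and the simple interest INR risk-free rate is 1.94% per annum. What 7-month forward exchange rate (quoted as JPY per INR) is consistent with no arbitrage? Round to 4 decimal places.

1.5448

T = 7/12 years.
JPY accumulates by 1 + 0.0908×7/12 = 1.0529667.
INR growth factor: 1 + 0.0194×7/12 = 1.0113167.
So F = 1.4837 × 1.0529667 / 1.0113167 = 1.544805 (JPY/INR).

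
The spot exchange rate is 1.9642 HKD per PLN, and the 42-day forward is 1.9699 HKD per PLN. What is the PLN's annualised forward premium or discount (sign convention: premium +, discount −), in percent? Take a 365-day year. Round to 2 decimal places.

T = 42/365 years.
(F − S)/S = (1.9699 − 1.9642)/1.9642 = 0.0029019.
×(1/T) gives 2.52% p.a.

+2.52%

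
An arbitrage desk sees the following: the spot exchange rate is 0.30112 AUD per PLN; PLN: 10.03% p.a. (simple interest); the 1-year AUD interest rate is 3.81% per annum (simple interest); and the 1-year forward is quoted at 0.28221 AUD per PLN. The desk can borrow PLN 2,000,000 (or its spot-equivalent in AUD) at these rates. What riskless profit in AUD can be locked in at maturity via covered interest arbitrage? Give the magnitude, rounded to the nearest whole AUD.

AUD 4,154

T = 1 year.
Invest the PLN and cover forward: 2,000,000 × 1.100300 × 0.28221 = AUD 621,031.33.
Convert at spot and invest in AUD: 2,000,000 × 0.30112 × 1.038100 = AUD 625,185.34.
The quoted forward undervalues PLN, so borrow PLN, convert to AUD at spot, deposit the AUD at 3.81%, and buy PLN forward at 0.28221 to cover the loan.
Arbitrage profit = |621,031.33 − 625,185.34| = AUD 4,154.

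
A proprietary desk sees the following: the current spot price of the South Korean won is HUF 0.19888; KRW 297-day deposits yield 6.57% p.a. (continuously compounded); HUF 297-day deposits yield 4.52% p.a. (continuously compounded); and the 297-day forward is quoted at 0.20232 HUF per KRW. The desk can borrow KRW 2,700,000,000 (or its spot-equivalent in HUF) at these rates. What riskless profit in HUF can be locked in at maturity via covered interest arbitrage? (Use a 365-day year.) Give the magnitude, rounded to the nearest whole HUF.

HUF 19,168,760

T = 297/365 years.
Route A — deposit KRW, sell forward: 2,700,000,000 × 1.05491479433 × 0.20232 = HUF 576,261,975.21.
Route B — convert at spot, deposit HUF: 2,700,000,000 × 0.19888 × 1.03746390077 = HUF 557,093,215.58.
The quoted forward overvalues KRW, so borrow HUF, buy KRW at spot, deposit the KRW at 6.57%, and sell the proceeds forward at 0.20232.
Profit = 576,261,975.21 − 557,093,215.58 = HUF 19,168,760.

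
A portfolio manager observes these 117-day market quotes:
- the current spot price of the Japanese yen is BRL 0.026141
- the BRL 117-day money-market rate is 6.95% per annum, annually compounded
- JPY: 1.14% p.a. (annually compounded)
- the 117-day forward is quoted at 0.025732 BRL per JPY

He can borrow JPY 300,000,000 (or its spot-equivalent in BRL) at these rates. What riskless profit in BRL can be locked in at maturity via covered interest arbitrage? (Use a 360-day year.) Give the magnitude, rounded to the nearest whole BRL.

T = 117/360 years.
Route A — deposit JPY, sell forward: 300,000,000 × 1.003690835 × 0.025732 = BRL 7,748,091.77.
Route B — convert at spot, deposit BRL: 300,000,000 × 0.026141 × 1.022077332 = BRL 8,015,437.06.
The quoted forward undervalues JPY, so borrow JPY, convert to BRL at spot, deposit the BRL at 6.95%, and buy JPY forward at 0.025732 to cover the loan.
Arbitrage profit = |7,748,091.77 − 8,015,437.06| = BRL 267,345.

BRL 267,345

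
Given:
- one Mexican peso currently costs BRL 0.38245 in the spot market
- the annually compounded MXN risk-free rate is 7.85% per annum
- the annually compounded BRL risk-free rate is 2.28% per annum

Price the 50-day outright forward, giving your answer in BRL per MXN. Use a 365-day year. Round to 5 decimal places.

T = 50/365 years.
BRL accumulates by (1 + 0.0228)^(50/365) = 1.003093.
MXN growth factor: (1 + 0.0785)^(50/365) = 1.010406.
CIP: F = S · (grow BRL)/(grow MXN) = 0.38245 × 1.003093/1.010406 = 0.3796819 BRL per MXN.

0.37968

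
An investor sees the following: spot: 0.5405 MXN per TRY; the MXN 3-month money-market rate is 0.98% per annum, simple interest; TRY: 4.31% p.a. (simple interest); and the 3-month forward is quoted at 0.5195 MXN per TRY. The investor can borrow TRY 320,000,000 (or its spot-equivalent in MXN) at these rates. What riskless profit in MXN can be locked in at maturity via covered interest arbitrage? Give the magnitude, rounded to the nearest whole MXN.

MXN 5,352,516

T = 3/12 years.
Invest the TRY and cover forward: 320,000,000 × 1.010775 × 0.5195 = MXN 168,031,236.00.
Convert at spot and invest in MXN: 320,000,000 × 0.5405 × 1.002450 = MXN 173,383,752.00.
The quoted forward undervalues TRY, so borrow TRY, convert to MXN at spot, deposit the MXN at 0.98%, and buy TRY forward at 0.5195 to cover the loan.
Arbitrage profit = |168,031,236.00 − 173,383,752.00| = MXN 5,352,516.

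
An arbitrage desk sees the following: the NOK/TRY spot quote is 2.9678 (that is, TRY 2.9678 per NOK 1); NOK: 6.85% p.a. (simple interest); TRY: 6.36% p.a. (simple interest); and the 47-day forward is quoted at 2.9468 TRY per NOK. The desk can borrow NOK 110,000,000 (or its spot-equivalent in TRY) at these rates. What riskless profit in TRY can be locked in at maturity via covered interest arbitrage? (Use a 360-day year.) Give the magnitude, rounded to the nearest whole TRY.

T = 47/360 years.
Route A — deposit NOK, sell forward: 110,000,000 × 1.00894305556 × 2.9468 = TRY 327,046,873.57.
Route B — convert at spot, deposit TRY: 110,000,000 × 2.9678 × 1.00830333333 = TRY 329,168,689.59.
The quoted forward undervalues NOK, so borrow NOK, convert to TRY at spot, deposit the TRY at 6.36%, and buy NOK forward at 2.9468 to cover the loan.
The gap between the two covered legs is TRY 2,121,816.

TRY 2,121,816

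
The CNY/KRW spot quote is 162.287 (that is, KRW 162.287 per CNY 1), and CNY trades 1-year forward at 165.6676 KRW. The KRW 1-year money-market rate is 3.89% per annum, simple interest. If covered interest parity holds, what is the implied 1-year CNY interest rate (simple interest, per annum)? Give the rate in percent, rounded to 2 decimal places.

1.77%

T = 1 year.
CIP gives F = S · g_KRW/g_CNY, so g_KRW/g_CNY = 165.6676/162.287 = 1.0208310.
The KRW side grows by 1 + 0.0389×1 = 1.038900.
Hence g_CNY = 1.0177003.
r = (1.0177003 − 1)/1 = 0.017700 → 1.77%.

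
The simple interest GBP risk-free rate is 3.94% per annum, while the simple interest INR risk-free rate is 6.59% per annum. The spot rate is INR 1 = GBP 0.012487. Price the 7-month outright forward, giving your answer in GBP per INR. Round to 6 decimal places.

0.012301

T = 7/12 years.
GBP accumulates by 1 + 0.0394×7/12 = 1.0229833.
INR accumulates by 1 + 0.0659×7/12 = 1.0384417.
So F = 0.012487 × 1.0229833 / 1.0384417 = 0.01230112 (GBP/INR).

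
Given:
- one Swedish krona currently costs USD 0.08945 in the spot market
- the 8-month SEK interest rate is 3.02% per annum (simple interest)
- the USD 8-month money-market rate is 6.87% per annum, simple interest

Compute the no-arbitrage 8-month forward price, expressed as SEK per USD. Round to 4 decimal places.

10.9051

T = 8/12 years.
USD growth factor: 1 + 0.0687×8/12 = 1.045800.
Growth of 1 SEK over T: 1 + 0.0302×8/12 = 1.02013333.
So F = 0.08945 × 1.045800 / 1.02013333 = 0.091700572 (USD/SEK).
Invert for SEK per USD: 1 / 0.091700572 = 10.9051.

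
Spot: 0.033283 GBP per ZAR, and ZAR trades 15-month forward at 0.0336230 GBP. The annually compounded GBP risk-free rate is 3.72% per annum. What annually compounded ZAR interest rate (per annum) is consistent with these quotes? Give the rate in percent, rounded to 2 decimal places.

T = 15/12 years.
CIP gives F = S · g_GBP/g_ZAR, so g_GBP/g_ZAR = 0.033623/0.033283 = 1.0102154.
GBP growth factor: (1 + 0.0372)^(15/12) = 1.0467142.
So the ZAR growth factor = 1.0361297.
Annualise: 1.0361297^(12/15) − 1 = 0.028801 = 2.88%.

2.88%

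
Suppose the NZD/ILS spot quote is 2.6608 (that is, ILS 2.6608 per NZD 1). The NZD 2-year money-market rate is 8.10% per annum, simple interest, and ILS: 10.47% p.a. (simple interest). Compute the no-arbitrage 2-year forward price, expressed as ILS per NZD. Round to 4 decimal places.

2.7693

T = 2 years.
Growth of 1 ILS over T: 1 + 0.1047×2 = 1.209400.
NZD growth factor: 1 + 0.0810×2 = 1.162000.
CIP: F = S · (grow ILS)/(grow NZD) = 2.6608 × 1.209400/1.162000 = 2.769339 ILS per NZD.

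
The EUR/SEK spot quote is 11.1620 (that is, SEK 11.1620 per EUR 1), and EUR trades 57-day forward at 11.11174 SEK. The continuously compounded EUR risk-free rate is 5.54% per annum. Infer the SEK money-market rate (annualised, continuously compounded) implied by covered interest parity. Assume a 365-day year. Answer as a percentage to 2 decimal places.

T = 57/365 years.
F/S = 11.11174/11.162 = 0.9954972 = (growth of SEK) / (growth of EUR).
The EUR side grows by e^(0.0554×57/365) = 1.008689.
Hence g_SEK = 1.0041471.
r = ln(1.0041471)/(57/365) = 0.026501 → 2.65%.

2.65%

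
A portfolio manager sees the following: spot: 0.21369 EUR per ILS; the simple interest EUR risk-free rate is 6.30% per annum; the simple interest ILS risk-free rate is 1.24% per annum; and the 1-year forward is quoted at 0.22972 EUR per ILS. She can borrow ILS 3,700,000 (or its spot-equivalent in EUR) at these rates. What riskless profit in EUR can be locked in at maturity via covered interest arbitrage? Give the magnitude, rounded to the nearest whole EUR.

EUR 20,039

T = 1 year.
Invest the ILS and cover forward: 3,700,000 × 1.012400 × 0.22972 = EUR 860,503.55.
Convert at spot and invest in EUR: 3,700,000 × 0.21369 × 1.063000 = EUR 840,464.14.
The quoted forward overvalues ILS, so borrow EUR, buy ILS at spot, deposit the ILS at 1.24%, and sell the proceeds forward at 0.22972.
The gap between the two covered legs is EUR 20,039.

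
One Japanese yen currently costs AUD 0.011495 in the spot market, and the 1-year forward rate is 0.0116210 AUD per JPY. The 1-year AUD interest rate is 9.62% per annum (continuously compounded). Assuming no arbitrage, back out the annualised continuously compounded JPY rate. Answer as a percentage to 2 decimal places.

8.53%

T = 1 year.
F/S = 0.011621/0.011495 = 1.0109613 = (growth of AUD) / (growth of JPY).
The AUD side grows by e^(0.0962×1) = 1.1009792.
That pins the JPY growth at 1.0890419.
Take logs: ln 1.0890419 / 1 = 0.085298, so 8.53%.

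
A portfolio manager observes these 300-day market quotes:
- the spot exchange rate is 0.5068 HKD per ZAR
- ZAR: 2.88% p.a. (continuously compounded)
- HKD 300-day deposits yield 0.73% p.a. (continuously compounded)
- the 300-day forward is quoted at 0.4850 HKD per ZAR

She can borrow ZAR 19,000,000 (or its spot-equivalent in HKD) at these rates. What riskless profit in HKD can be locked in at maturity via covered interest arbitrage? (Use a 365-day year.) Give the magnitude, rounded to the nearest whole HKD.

HKD 251,416

T = 300/365 years.
Keep in ZAR, deliver into the forward: 19,000,000·1.02395362·0.4850 = HKD 9,435,732.61.
Swap to HKD now, deposit: 19,000,000·0.5068·1.006018036 = HKD 9,687,148.87.
The quoted forward undervalues ZAR, so borrow ZAR, convert to HKD at spot, deposit the HKD at 0.73%, and buy ZAR forward at 0.4850 to cover the loan.
The gap between the two covered legs is HKD 251,416.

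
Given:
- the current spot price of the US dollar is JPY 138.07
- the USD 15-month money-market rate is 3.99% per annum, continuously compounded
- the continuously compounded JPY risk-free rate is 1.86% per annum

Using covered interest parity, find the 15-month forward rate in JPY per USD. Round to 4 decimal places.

T = 15/12 years.
Growth of 1 JPY over T: e^(0.0186×15/12) = 1.023522388.
Growth of 1 USD over T: e^(0.0399×15/12) = 1.051139696.
Forward (JPY per USD) = 138.07 × 1.023522388 / 1.051139696 = 134.442393.

134.4424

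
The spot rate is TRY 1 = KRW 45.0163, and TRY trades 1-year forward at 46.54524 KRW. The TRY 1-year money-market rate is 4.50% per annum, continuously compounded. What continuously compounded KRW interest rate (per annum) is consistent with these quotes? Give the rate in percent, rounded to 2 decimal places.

7.84%

T = 1 year.
CIP gives F = S · g_KRW/g_TRY, so g_KRW/g_TRY = 46.54524/45.0163 = 1.0339641.
TRY growth factor: e^(0.0450×1) = 1.0460279.
That pins the KRW growth at 1.0815553.
Take logs: ln 1.0815553 / 1 = 0.078400, so 7.84%.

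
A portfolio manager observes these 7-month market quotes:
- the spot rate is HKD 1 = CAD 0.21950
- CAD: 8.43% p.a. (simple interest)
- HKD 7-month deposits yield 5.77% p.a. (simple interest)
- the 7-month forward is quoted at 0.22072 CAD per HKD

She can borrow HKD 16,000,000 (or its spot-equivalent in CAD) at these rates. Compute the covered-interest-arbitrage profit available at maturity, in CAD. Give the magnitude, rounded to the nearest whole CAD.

T = 7/12 years.
Route A — deposit HKD, sell forward: 16,000,000 × 1.033658333 × 0.22072 = CAD 3,650,385.08.
Route B — convert at spot, deposit CAD: 16,000,000 × 0.21950 × 1.049175 = CAD 3,684,702.60.
The quoted forward undervalues HKD, so borrow HKD, convert to CAD at spot, deposit the CAD at 8.43%, and buy HKD forward at 0.22072 to cover the loan.
Profit = 3,684,702.60 − 3,650,385.08 = CAD 34,318.

CAD 34,318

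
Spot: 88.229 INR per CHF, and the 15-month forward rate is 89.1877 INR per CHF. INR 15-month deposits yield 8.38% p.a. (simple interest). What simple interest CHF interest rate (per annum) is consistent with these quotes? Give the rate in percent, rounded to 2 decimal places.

T = 15/12 years.
CIP gives F = S · g_INR/g_CHF, so g_INR/g_CHF = 89.1877/88.229 = 1.0108660.
The INR side grows by 1 + 0.0838×15/12 = 1.104750.
So the CHF growth factor = 1.0928748.
r = (1.0928748 − 1)/(15/12) = 0.074300 → 7.43%.

7.43%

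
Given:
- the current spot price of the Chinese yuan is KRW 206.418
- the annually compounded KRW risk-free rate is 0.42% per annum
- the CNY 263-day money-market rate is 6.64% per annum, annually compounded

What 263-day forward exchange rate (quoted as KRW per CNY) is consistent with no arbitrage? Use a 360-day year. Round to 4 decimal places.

T = 263/360 years.
KRW accumulates by (1 + 0.0042)^(263/360) = 1.0030666.
CNY growth factor: (1 + 0.0664)^(263/360) = 1.048086702.
Forward (KRW per CNY) = 206.418 × 1.0030666 / 1.048086702 = 197.551406.

197.5514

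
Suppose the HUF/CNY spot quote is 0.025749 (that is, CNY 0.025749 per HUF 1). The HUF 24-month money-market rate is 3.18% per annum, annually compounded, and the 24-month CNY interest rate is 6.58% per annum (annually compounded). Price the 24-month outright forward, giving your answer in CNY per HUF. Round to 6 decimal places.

0.027474

T = 2 years.
CNY accumulates by (1 + 0.0658)^2 = 1.1359296.
HUF accumulates by (1 + 0.0318)^2 = 1.0646112.
CIP: F = S · (grow CNY)/(grow HUF) = 0.025749 × 1.1359296/1.0646112 = 0.02747393 CNY per HUF.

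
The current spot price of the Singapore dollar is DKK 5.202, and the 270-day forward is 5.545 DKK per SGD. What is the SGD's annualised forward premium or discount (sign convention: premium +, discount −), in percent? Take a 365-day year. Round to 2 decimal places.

T = 270/365 years.
SGD trades forward at +6.59362% vs spot over the period.
Per annum: 0.0659362 / (270/365) = 0.089136 = 8.91%.

+8.91%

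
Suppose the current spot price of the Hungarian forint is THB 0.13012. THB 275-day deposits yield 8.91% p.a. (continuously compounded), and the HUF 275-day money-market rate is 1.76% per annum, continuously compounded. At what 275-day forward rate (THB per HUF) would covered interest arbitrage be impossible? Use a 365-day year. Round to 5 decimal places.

0.13732

T = 275/365 years.
THB accumulates by e^(0.0891×275/365) = 1.0694346.
HUF growth factor: e^(0.0176×275/365) = 1.0133486.
CIP: F = S · (grow THB)/(grow HUF) = 0.13012 × 1.0694346/1.0133486 = 0.1373218 THB per HUF.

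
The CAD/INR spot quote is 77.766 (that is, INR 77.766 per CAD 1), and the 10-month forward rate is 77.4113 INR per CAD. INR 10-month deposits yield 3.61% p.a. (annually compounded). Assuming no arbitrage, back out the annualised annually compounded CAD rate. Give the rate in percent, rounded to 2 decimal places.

T = 10/12 years.
By CIP, F/S equals the INR-to-CAD growth ratio: 77.4113/77.766 = 0.9954389.
INR growth factor: (1 + 0.0361)^(10/12) = 1.0299941.
Hence g_CAD = 1.0347135.
Annualise: 1.0347135^(12/10) − 1 = 0.041799 = 4.18%.

4.18%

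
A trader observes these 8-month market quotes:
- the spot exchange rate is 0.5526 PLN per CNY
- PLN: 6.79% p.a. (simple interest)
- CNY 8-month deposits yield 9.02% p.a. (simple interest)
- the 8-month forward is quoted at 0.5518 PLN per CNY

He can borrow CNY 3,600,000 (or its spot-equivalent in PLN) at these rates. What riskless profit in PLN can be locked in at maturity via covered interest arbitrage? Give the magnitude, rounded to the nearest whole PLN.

T = 8/12 years.
Route A — deposit CNY, sell forward: 3,600,000 × 1.060133333 × 0.5518 = PLN 2,105,933.66.
Route B — convert at spot, deposit PLN: 3,600,000 × 0.5526 × 1.045266667 = PLN 2,079,411.70.
The quoted forward overvalues CNY, so borrow PLN, buy CNY at spot, deposit the CNY at 9.02%, and sell the proceeds forward at 0.5518.
The gap between the two covered legs is PLN 26,522.

PLN 26,522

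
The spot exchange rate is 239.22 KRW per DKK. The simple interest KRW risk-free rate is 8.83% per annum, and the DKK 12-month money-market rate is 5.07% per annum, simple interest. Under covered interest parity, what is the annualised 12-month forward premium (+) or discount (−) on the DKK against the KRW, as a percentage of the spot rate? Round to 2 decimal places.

+3.58%

T = 1 year.
CIP forward (KRW per DKK) = 239.22 × 1.088300/1.050700 = 247.78065.
Annualised premium = (F − S)/S × (1/T) = (247.78065 − 239.22)/239.22 ÷ 1 = 3.58%.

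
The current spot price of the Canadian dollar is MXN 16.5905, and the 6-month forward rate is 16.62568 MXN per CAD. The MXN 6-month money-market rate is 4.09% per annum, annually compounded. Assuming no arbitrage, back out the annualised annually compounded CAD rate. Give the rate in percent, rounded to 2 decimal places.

3.65%

T = 6/12 years.
F/S = 16.62568/16.5905 = 1.0021205 = (growth of MXN) / (growth of CAD).
MXN growth factor: (1 + 0.0409)^(6/12) = 1.0202451.
That pins the CAD growth at 1.0180862.
Annualise: 1.0180862^(12/6) − 1 = 0.036500 = 3.65%.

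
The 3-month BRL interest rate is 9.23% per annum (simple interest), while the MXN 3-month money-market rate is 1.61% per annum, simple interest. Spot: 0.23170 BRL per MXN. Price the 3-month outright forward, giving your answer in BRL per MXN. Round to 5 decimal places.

T = 3/12 years.
BRL growth factor: 1 + 0.0923×3/12 = 1.023075.
MXN accumulates by 1 + 0.0161×3/12 = 1.004025.
So F = 0.2317 × 1.023075 / 1.004025 = 0.2360962 (BRL/MXN).

0.23610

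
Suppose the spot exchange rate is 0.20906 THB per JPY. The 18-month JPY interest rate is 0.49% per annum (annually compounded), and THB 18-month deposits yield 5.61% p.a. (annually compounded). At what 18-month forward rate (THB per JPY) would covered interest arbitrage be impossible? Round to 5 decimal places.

T = 18/12 years.
THB accumulates by (1 + 0.0561)^(18/12) = 1.0853194.
Growth of 1 JPY over T: (1 + 0.0049)^(18/12) = 1.007359.
So F = 0.20906 × 1.0853194 / 1.007359 = 0.2252393 (THB/JPY).

0.22524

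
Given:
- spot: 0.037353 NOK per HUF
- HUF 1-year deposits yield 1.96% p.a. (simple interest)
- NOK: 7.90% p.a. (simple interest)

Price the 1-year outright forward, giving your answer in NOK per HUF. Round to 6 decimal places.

T = 1 year.
NOK growth factor: 1 + 0.0790×1 = 1.079000.
HUF accumulates by 1 + 0.0196×1 = 1.019600.
So F = 0.037353 × 1.079000 / 1.019600 = 0.03952912 (NOK/HUF).

0.039529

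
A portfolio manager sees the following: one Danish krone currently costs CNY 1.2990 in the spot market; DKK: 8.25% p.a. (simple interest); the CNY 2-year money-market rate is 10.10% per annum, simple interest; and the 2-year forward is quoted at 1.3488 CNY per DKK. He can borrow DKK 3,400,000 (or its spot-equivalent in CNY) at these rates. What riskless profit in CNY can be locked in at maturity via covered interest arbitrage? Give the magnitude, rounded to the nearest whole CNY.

CNY 33,844

T = 2 years.
Invest the DKK and cover forward: 3,400,000 × 1.165000 × 1.3488 = CNY 5,342,596.80.
Convert at spot and invest in CNY: 3,400,000 × 1.2990 × 1.202000 = CNY 5,308,753.20.
The quoted forward overvalues DKK, so borrow CNY, buy DKK at spot, deposit the DKK at 8.25%, and sell the proceeds forward at 1.3488.
Profit = 5,342,596.80 − 5,308,753.20 = CNY 33,844.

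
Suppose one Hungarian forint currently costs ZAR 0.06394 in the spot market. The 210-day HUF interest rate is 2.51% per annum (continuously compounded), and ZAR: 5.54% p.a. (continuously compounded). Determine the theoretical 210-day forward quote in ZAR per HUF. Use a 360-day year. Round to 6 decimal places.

0.065080

T = 210/360 years.
ZAR growth factor: e^(0.0554×210/360) = 1.0328445.
HUF growth factor: e^(0.0251×210/360) = 1.0147494.
CIP: F = S · (grow ZAR)/(grow HUF) = 0.06394 × 1.0328445/1.0147494 = 0.06508018 ZAR per HUF.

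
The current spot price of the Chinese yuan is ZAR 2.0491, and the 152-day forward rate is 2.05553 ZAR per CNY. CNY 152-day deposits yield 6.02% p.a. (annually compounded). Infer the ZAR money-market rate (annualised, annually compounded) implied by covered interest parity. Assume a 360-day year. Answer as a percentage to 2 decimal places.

6.81%

T = 152/360 years.
CIP gives F = S · g_ZAR/g_CNY, so g_ZAR/g_CNY = 2.05553/2.0491 = 1.0031380.
CNY growth factor: (1 + 0.0602)^(152/360) = 1.0249892.
So the ZAR growth factor = 1.0282056.
Annualise: 1.0282056^(360/152) − 1 = 0.068096 = 6.81%.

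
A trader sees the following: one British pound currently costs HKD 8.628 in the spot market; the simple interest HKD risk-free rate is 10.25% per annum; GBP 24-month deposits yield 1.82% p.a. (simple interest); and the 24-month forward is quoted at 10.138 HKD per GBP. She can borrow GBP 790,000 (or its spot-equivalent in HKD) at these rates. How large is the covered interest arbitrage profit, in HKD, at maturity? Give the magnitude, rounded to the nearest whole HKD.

T = 2 years.
Invest the GBP and cover forward: 790,000 × 1.036400 × 10.138 = HKD 8,300,548.33.
Convert at spot and invest in HKD: 790,000 × 8.628 × 1.205000 = HKD 8,213,424.60.
The quoted forward overvalues GBP, so borrow HKD, buy GBP at spot, deposit the GBP at 1.82%, and sell the proceeds forward at 10.138.
Profit = 8,300,548.33 − 8,213,424.60 = HKD 87,124.

HKD 87,124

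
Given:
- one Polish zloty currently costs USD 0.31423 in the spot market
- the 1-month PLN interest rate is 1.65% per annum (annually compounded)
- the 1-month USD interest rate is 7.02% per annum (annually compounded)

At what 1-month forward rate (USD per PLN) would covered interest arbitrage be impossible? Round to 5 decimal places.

0.31558

T = 1/12 years.
USD growth factor: (1 + 0.0702)^(1/12) = 1.0056698.
PLN accumulates by (1 + 0.0165)^(1/12) = 1.0013647.
So F = 0.31423 × 1.0056698 / 1.0013647 = 0.3155809 (USD/PLN).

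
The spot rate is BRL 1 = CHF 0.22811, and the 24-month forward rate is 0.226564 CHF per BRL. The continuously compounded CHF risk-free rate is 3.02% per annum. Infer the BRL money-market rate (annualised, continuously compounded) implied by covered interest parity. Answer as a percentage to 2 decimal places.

T = 2 years.
F/S = 0.226564/0.22811 = 0.9932226 = (growth of CHF) / (growth of BRL).
The CHF side grows by e^(0.0302×2) = 1.0622614.
That pins the BRL growth at 1.0695099.
Take logs: ln 1.0695099 / 2 = 0.033600, so 3.36%.

3.36%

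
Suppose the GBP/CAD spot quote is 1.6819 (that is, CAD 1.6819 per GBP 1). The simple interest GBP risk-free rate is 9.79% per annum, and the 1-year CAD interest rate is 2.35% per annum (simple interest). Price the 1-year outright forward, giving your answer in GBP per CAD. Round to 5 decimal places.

0.63779

T = 1 year.
CAD accumulates by 1 + 0.0235×1 = 1.023500.
GBP accumulates by 1 + 0.0979×1 = 1.097900.
So F = 1.6819 × 1.023500 / 1.097900 = 1.567925 (CAD/GBP).
Quoted the other way: 1/1.567925 = 0.63779 GBP per CAD.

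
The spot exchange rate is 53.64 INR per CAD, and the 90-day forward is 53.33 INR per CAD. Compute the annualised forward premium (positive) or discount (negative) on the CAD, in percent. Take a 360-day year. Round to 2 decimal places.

-2.31%

T = 90/360 years.
CAD trades forward at -0.57793% vs spot over the period.
×(1/T) gives -2.31% p.a.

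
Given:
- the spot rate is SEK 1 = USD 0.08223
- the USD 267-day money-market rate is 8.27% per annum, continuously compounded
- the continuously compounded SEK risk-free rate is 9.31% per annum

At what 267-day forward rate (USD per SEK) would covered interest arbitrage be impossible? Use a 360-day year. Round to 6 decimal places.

0.081598

T = 267/360 years.
USD growth factor: e^(0.0827×267/360) = 1.0632559.
SEK accumulates by e^(0.0931×267/360) = 1.0714889.
CIP: F = S · (grow USD)/(grow SEK) = 0.08223 × 1.0632559/1.0714889 = 0.08159817 USD per SEK.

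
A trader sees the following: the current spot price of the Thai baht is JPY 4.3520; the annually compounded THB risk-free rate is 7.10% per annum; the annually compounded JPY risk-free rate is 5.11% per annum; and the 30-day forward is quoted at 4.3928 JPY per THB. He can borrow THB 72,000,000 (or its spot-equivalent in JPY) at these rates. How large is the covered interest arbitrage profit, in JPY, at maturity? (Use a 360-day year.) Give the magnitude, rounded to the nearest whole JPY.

JPY 3,446,607

T = 30/360 years.
Route A — deposit THB, sell forward: 72,000,000 × 1.00573243383 × 4.3928 = JPY 318,094,663.34.
Route B — convert at spot, deposit JPY: 72,000,000 × 4.3520 × 1.00416173899 = JPY 314,648,055.94.
The quoted forward overvalues THB, so borrow JPY, buy THB at spot, deposit the THB at 7.10%, and sell the proceeds forward at 4.3928.
Arbitrage profit = |318,094,663.34 − 314,648,055.94| = JPY 3,446,607.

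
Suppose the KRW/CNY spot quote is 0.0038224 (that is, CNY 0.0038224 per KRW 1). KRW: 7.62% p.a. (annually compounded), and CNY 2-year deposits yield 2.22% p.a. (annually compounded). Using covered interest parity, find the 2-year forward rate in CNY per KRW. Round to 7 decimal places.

0.0034484

T = 2 years.
Growth of 1 CNY over T: (1 + 0.0222)^2 = 1.0448928.
KRW growth factor: (1 + 0.0762)^2 = 1.1582064.
CIP: F = S · (grow CNY)/(grow KRW) = 0.0038224 × 1.0448928/1.1582064 = 0.003448434 CNY per KRW.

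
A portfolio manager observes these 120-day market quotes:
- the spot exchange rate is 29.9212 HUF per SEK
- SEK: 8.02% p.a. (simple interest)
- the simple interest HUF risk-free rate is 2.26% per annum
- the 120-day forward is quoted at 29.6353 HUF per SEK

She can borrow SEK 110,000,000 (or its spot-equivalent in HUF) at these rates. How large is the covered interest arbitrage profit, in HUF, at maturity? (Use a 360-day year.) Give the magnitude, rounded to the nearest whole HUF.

T = 120/360 years.
Route A — deposit SEK, sell forward: 110,000,000 × 1.026733333333 × 29.6353 = HUF 3,347,030,538.87.
Route B — convert at spot, deposit HUF: 110,000,000 × 29.9212 × 1.007533333333 = HUF 3,316,126,701.07.
The quoted forward overvalues SEK, so borrow HUF, buy SEK at spot, deposit the SEK at 8.02%, and sell the proceeds forward at 29.6353.
The gap between the two covered legs is HUF 30,903,838.

HUF 30,903,838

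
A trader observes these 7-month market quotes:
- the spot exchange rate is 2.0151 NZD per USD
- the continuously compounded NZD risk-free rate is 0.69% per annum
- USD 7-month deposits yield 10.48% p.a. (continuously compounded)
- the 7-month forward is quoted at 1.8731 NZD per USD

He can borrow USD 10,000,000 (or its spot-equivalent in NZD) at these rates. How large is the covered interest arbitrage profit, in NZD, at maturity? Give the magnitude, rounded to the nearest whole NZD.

T = 7/12 years.
Invest the USD and cover forward: 10,000,000 × 1.0630406435 × 1.8731 = NZD 19,911,814.29.
Convert at spot and invest in NZD: 10,000,000 × 2.0151 × 1.0040331112 = NZD 20,232,271.22.
The quoted forward undervalues USD, so borrow USD, convert to NZD at spot, deposit the NZD at 0.69%, and buy USD forward at 1.8731 to cover the loan.
The gap between the two covered legs is NZD 320,457.

NZD 320,457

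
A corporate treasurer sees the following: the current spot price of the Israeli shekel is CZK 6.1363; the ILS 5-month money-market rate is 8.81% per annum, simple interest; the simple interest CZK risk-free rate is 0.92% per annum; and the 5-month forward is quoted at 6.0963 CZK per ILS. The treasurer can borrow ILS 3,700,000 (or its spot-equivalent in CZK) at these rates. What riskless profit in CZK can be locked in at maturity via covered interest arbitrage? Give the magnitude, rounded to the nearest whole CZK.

T = 5/12 years.
Keep in ILS, deliver into the forward: 3,700,000·1.0367083333·6.0963 = CZK 23,384,314.55.
Swap to CZK now, deposit: 3,700,000·6.1363·1.0038333333 = CZK 22,791,343.19.
The quoted forward overvalues ILS, so borrow CZK, buy ILS at spot, deposit the ILS at 8.81%, and sell the proceeds forward at 6.0963.
The gap between the two covered legs is CZK 592,971.

CZK 592,971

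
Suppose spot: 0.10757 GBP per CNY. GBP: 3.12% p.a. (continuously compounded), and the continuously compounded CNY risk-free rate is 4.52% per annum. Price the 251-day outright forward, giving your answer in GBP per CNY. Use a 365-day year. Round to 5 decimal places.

0.10654

T = 251/365 years.
Growth of 1 GBP over T: e^(0.0312×251/365) = 1.0216872.
Growth of 1 CNY over T: e^(0.0452×251/365) = 1.0315709.
CIP: F = S · (grow GBP)/(grow CNY) = 0.10757 × 1.0216872/1.0315709 = 0.1065393 GBP per CNY.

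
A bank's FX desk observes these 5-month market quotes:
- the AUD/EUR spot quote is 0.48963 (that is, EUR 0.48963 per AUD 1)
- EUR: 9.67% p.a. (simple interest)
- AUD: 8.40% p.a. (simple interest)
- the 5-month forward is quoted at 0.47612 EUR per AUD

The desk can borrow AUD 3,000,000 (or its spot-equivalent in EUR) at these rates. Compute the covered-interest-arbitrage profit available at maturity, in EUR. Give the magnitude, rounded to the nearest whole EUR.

T = 5/12 years.
Keep in AUD, deliver into the forward: 3,000,000·1.035000·0.47612 = EUR 1,478,352.60.
Swap to EUR now, deposit: 3,000,000·0.48963·1.040291667 = EUR 1,528,074.03.
The quoted forward undervalues AUD, so borrow AUD, convert to EUR at spot, deposit the EUR at 9.67%, and buy AUD forward at 0.47612 to cover the loan.
Arbitrage profit = |1,478,352.60 − 1,528,074.03| = EUR 49,721.

EUR 49,721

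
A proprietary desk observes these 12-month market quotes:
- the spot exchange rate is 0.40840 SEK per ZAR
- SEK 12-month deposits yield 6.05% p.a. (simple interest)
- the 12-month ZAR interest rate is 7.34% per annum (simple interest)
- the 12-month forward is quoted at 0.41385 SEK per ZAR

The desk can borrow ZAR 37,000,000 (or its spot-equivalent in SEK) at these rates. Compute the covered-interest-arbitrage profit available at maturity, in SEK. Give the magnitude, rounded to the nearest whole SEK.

SEK 411,380

T = 1 year.
Keep in ZAR, deliver into the forward: 37,000,000·1.073400·0.41385 = SEK 16,436,383.83.
Swap to SEK now, deposit: 37,000,000·0.40840·1.060500 = SEK 16,025,003.40.
The quoted forward overvalues ZAR, so borrow SEK, buy ZAR at spot, deposit the ZAR at 7.34%, and sell the proceeds forward at 0.41385.
Profit = 16,436,383.83 − 16,025,003.40 = SEK 411,380.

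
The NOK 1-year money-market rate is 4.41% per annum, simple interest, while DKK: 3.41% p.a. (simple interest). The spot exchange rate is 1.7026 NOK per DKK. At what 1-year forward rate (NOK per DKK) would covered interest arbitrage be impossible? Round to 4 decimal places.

1.7191

T = 1 year.
NOK accumulates by 1 + 0.0441×1 = 1.044100.
Growth of 1 DKK over T: 1 + 0.0341×1 = 1.034100.
Forward (NOK per DKK) = 1.7026 × 1.044100 / 1.034100 = 1.719065.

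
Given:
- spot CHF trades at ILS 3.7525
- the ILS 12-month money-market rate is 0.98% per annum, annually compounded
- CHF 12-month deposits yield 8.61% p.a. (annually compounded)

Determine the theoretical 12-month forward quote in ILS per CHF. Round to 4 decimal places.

3.4889

T = 1 year.
ILS accumulates by (1 + 0.0098)^1 = 1.009800.
Growth of 1 CHF over T: (1 + 0.0861)^1 = 1.086100.
So F = 3.7525 × 1.009800 / 1.086100 = 3.488882 (ILS/CHF).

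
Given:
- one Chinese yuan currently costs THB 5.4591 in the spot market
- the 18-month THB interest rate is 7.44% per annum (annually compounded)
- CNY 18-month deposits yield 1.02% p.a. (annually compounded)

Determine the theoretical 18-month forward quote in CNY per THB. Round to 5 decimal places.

T = 18/12 years.
THB growth factor: (1 + 0.0744)^(18/12) = 1.1136507.
CNY accumulates by (1 + 0.0102)^(18/12) = 1.0153389.
So F = 5.4591 × 1.1136507 / 1.0153389 = 5.987686 (THB/CNY).
Invert for CNY per THB: 1 / 5.987686 = 0.16701.

0.16701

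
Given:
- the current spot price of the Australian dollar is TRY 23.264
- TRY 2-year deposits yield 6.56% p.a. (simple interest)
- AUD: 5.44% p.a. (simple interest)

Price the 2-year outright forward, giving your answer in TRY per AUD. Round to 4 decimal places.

23.7340

T = 2 years.
Growth of 1 TRY over T: 1 + 0.0656×2 = 1.131200.
AUD growth factor: 1 + 0.0544×2 = 1.108800.
Forward (TRY per AUD) = 23.264 × 1.131200 / 1.108800 = 23.733980.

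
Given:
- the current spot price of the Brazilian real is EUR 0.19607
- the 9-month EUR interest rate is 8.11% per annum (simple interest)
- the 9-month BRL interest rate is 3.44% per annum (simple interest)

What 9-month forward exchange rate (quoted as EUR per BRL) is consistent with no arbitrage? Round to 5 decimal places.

T = 9/12 years.
EUR growth factor: 1 + 0.0811×9/12 = 1.060825.
Growth of 1 BRL over T: 1 + 0.0344×9/12 = 1.025800.
So F = 0.19607 × 1.060825 / 1.025800 = 0.2027646 (EUR/BRL).

0.20276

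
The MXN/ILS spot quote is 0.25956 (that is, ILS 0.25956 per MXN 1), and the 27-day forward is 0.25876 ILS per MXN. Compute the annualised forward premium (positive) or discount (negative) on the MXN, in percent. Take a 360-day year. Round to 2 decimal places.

-4.11%

T = 27/360 years.
MXN trades forward at -0.30821% vs spot over the period.
Annualise by dividing by T: -0.0030821 / (27/360) = -0.041095 → -4.11%.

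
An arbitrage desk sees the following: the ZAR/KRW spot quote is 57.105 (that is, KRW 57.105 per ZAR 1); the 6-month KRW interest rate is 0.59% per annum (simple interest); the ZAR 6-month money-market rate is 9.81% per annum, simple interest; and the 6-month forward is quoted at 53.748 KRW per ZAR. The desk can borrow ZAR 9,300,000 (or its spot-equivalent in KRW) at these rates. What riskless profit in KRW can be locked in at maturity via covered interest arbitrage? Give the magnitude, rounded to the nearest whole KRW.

T = 6/12 years.
Invest the ZAR and cover forward: 9,300,000 × 1.049050 × 53.748 = KRW 524,374,356.42.
Convert at spot and invest in KRW: 9,300,000 × 57.105 × 1.002950 = KRW 532,643,175.68.
The quoted forward undervalues ZAR, so borrow ZAR, convert to KRW at spot, deposit the KRW at 0.59%, and buy ZAR forward at 53.748 to cover the loan.
Arbitrage profit = |524,374,356.42 − 532,643,175.68| = KRW 8,268,819.

KRW 8,268,819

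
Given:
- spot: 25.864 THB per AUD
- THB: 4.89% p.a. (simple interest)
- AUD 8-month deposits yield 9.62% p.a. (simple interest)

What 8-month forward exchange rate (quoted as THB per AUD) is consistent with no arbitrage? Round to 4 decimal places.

T = 8/12 years.
THB growth factor: 1 + 0.0489×8/12 = 1.032600.
AUD growth factor: 1 + 0.0962×8/12 = 1.06413333.
So F = 25.864 × 1.032600 / 1.06413333 = 25.097575 (THB/AUD).

25.0976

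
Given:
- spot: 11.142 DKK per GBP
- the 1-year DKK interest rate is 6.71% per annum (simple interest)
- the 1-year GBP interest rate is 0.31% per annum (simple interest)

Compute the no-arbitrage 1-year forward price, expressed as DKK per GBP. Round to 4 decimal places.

T = 1 year.
Growth of 1 DKK over T: 1 + 0.0671×1 = 1.067100.
Growth of 1 GBP over T: 1 + 0.0031×1 = 1.003100.
So F = 11.142 × 1.067100 / 1.003100 = 11.852884 (DKK/GBP).

11.8529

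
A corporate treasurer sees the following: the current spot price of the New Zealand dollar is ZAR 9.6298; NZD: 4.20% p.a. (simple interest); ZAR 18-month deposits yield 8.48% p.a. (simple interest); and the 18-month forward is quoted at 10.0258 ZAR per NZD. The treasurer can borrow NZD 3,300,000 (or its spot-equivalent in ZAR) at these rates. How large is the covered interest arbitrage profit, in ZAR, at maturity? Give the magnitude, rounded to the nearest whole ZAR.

ZAR 651,041

T = 18/12 years.
Route A — deposit NZD, sell forward: 3,300,000 × 1.063000 × 10.0258 = ZAR 35,169,503.82.
Route B — convert at spot, deposit ZAR: 3,300,000 × 9.6298 × 1.127200 = ZAR 35,820,544.85.
The quoted forward undervalues NZD, so borrow NZD, convert to ZAR at spot, deposit the ZAR at 8.48%, and buy NZD forward at 10.0258 to cover the loan.
The gap between the two covered legs is ZAR 651,041.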